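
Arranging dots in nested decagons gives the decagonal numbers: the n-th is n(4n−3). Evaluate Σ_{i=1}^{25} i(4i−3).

Σ i(4i−3) = 4Σi² − 3Σi over i = 1..25.
Σi = 325 and Σi² = 5525.
4·5525 − 3·325 = 21125.

21125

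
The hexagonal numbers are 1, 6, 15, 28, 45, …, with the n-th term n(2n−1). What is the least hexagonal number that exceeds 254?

Solve n(2n−1) > 254 for integer n.
The largest n with value ≤ 254 is 11 (since 231 ≤ 254 < 276), so the first above is n = 12, value 276.

276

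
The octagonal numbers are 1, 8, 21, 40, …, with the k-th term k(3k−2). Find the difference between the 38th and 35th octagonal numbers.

38·(3·38 − 2) = 4256 and 35·(3·35 − 2) = 3605.
Difference: 4256 − 3605 = 651.

651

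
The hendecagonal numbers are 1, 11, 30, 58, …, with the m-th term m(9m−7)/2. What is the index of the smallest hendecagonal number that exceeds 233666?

Solve n(9n−7)/2 > 233666 for integer n.
The largest n with value ≤ 233666 is 228 (since 233130 ≤ 233666 < 235183), so the first above is n = 229, value 235183.

229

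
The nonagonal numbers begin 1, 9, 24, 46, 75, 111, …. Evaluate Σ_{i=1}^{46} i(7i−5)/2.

Σ i(7i−5)/2 = (7Σi² − 5Σi) / 2 over i = 1..46.
Σi = 1081 and Σi² = 33511.
(7·33511 − 5·1081) / 2 = 229172/2 = 114586.

114586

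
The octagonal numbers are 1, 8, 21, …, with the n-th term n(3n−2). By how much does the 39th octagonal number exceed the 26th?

2509

39·(3·39 − 2) = 4485 and 26·(3·26 − 2) = 1976.
Difference: 4485 − 1976 = 2509.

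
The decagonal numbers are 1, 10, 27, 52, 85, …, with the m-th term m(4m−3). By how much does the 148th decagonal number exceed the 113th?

148·(4·148 − 3) = 87172 and 113·(4·113 − 3) = 50737.
Difference: 87172 − 50737 = 36435.

36435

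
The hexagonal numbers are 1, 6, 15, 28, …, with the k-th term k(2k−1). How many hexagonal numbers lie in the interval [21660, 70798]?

The n-th hexagonal number is n(2n−1).
Smallest index with value ≥ 21660: n = 105 (giving 21945).
Largest index with value ≤ 70798: n = 188 (giving 70500).
Indices 105 through 188: 84 terms.

84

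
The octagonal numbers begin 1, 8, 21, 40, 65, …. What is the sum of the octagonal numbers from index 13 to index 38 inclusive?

53781

Σ i(3i−2) = 3Σi² − 2Σi over i = 13..38.
Σi = 741 − 78 = 663 and Σi² = 19019 − 650 = 18369.
3·18369 − 2·663 = 53781.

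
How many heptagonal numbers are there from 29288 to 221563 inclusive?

190

The n-th heptagonal number is n(5n−3)/2.
Smallest index with value ≥ 29288: n = 109 (giving 29539).
Largest index with value ≤ 221563: n = 298 (giving 221563).
Indices 109 through 298: 190 terms.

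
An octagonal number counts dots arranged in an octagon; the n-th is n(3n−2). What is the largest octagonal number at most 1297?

1281

Solve n(3n−2) ≤ 1297 for integer n.
n = 21 gives 1281 ≤ 1297, while n = 22 gives 1408 > 1297; so the answer is 1281.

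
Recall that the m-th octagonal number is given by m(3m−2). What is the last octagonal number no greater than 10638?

Solve n(3n−2) ≤ 10638 for integer n.
n = 59 gives 10325 ≤ 10638, while n = 60 gives 10680 > 10638; so the answer is 10325.

10325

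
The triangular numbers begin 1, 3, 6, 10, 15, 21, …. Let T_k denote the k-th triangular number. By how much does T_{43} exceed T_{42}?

Consecutive triangular numbers differ by n: T_{43} − T_{42} = 43.

43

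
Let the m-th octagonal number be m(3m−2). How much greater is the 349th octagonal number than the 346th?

349·(3·349 − 2) = 364705 and 346·(3·346 − 2) = 358456.
Difference: 364705 − 358456 = 6249.

6249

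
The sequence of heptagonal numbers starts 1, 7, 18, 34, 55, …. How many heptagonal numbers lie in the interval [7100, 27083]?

The n-th heptagonal number is n(5n−3)/2.
Smallest index with value ≥ 7100: n = 54 (giving 7209).
Largest index with value ≤ 27083: n = 104 (giving 26884).
Indices 54 through 104: 51 terms.

51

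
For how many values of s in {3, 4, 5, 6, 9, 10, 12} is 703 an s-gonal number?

2

s = 3: P(3, 37) = 703. ✓
s = 4: P(4, 26) = 676 and P(4, 27) = 729; 703 is not s-gonal.
s = 5: P(5, 21) = 651 and P(5, 22) = 715; 703 is not s-gonal.
s = 6: P(6, 19) = 703. ✓
s = 9: P(9, 14) = 651 and P(9, 15) = 750; 703 is not s-gonal.
s = 10: P(10, 13) = 637 and P(10, 14) = 742; 703 is not s-gonal.
s = 12: P(12, 12) = 672 and P(12, 13) = 793; 703 is not s-gonal.
Hits: s ∈ {3, 6} → 2.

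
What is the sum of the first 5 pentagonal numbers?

75

Σ i(3i−1)/2 = (3Σi² − Σi) / 2 over i = 1..5.
Σi = 15 and Σi² = 55.
(3·55 − 1·15) / 2 = 150/2 = 75.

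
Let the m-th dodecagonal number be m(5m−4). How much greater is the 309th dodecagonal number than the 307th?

6152

309·(5·309 − 4) = 476169 and 307·(5·307 − 4) = 470017.
Difference: 476169 − 470017 = 6152.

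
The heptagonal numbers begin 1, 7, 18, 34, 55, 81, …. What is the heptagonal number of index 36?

3186

The 36th heptagonal number is n(5n−3)/2 with n = 36.
36·(5·36 − 3)/2 = 36·177/2 = 3186.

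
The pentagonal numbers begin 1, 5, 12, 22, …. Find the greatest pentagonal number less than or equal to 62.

Solve n(3n−1)/2 ≤ 62 for integer n.
n = 6 gives 51 ≤ 62, while n = 7 gives 70 > 62; so the answer is 51.

51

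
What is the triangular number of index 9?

The 9th triangular number is n(n+1)/2 with n = 9.
9·10/2 = 90/2 = 45.

45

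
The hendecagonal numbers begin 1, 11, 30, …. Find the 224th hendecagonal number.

225008

The 224th hendecagonal number is n(9n−7)/2 with n = 224.
224·(9·224 − 7)/2 = 224·2009/2 = 225008.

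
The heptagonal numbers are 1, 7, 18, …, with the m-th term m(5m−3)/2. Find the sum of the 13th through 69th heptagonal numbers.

274607

Σ i(5i−3)/2 = (5Σi² − 3Σi) / 2 over i = 13..69.
Σi = 2415 − 78 = 2337 and Σi² = 111895 − 650 = 111245.
(5·111245 − 3·2337) / 2 = 549214/2 = 274607.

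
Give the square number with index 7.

49

The 7th square number is n² with n = 7.
7² = 49.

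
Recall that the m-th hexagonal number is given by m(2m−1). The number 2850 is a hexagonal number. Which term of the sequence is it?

Set n(2n−1) = 2850, giving 2n² − n − 2850 = 0.
So n = (1 + 151) / 4 = 152/4 = 38.
Check: 38·(2·38 − 1) = 2850. ✓

38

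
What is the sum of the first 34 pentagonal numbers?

20230

Σ i(3i−1)/2 = (3Σi² − Σi) / 2 over i = 1..34.
Σi = 595 and Σi² = 13685.
(3·13685 − 1·595) / 2 = 40460/2 = 20230.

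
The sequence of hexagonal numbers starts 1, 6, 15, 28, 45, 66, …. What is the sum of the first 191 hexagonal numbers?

4663456

Σ i(2i−1) = 2Σi² − Σi over i = 1..191.
Σi = 18336 and Σi² = 2340896.
2·2340896 − 1·18336 = 4663456.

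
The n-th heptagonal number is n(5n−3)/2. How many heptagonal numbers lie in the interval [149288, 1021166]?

395

The n-th heptagonal number is n(5n−3)/2.
Smallest index with value ≥ 149288: n = 245 (giving 149695).
Largest index with value ≤ 1021166: n = 639 (giving 1019844).
Indices 245 through 639: 395 terms.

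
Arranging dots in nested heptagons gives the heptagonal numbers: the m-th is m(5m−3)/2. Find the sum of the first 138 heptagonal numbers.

2199536

Σ i(5i−3)/2 = (5Σi² − 3Σi) / 2 over i = 1..138.
Σi = 9591 and Σi² = 885569.
(5·885569 − 3·9591) / 2 = 4399072/2 = 2199536.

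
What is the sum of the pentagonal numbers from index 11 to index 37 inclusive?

25461

Σ i(3i−1)/2 = (3Σi² − Σi) / 2 over i = 11..37.
Σi = 703 − 55 = 648 and Σi² = 17575 − 385 = 17190.
(3·17190 − 1·648) / 2 = 50922/2 = 25461.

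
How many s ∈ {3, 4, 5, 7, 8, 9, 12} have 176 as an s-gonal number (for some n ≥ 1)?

s = 3: P(3, 18) = 171 and P(3, 19) = 190; 176 is not s-gonal.
s = 4: P(4, 13) = 169 and P(4, 14) = 196; 176 is not s-gonal.
s = 5: P(5, 11) = 176. ✓
s = 7: P(7, 8) = 148 and P(7, 9) = 189; 176 is not s-gonal.
s = 8: P(8, 8) = 176. ✓
s = 9: P(9, 7) = 154 and P(9, 8) = 204; 176 is not s-gonal.
s = 12: P(12, 6) = 156 and P(12, 7) = 217; 176 is not s-gonal.
Hits: s ∈ {5, 8} → 2.

2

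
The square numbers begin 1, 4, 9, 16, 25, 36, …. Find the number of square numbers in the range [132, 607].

13

The n-th square number is n².
Smallest index with value ≥ 132: n = 12 (giving 144).
Largest index with value ≤ 607: n = 24 (giving 576).
Indices 12 through 24: 13 terms.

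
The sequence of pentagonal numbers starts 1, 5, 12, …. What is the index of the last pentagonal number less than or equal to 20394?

116

Solve n(3n−1)/2 ≤ 20394 for integer n.
n = 116 gives 20126 ≤ 20394, while n = 117 gives 20475 > 20394; so the answer is index 116.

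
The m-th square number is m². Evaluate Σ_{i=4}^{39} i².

Σ_{i=4}^{39} i² = 20540 − 14 = 20526.

20526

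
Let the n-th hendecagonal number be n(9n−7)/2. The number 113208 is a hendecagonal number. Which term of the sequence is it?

Set n(9n−7)/2 = 113208, giving 9n² − 7n − 226416 = 0.
The discriminant is 49 + 72·113208 = 8151025, and √8151025 = 2855.
So n = (7 + 2855) / 18 = 2862/18 = 159.
Check: 159·(9·159 − 7)/2 = 113208. ✓

159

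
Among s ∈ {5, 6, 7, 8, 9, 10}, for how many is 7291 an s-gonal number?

s = 5: P(5, 69) = 7107 and P(5, 70) = 7315; 7291 is not s-gonal.
s = 6: P(6, 60) = 7140 and P(6, 61) = 7381; 7291 is not s-gonal.
s = 7: P(7, 54) = 7209 and P(7, 55) = 7480; 7291 is not s-gonal.
s = 8: P(8, 49) = 7105 and P(8, 50) = 7400; 7291 is not s-gonal.
s = 9: P(9, 46) = 7291. ✓
s = 10: P(10, 43) = 7267 and P(10, 44) = 7612; 7291 is not s-gonal.
Hits: s ∈ {9} → 1.

1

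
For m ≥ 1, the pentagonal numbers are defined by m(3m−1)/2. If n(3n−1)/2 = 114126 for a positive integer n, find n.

Set n(3n−1)/2 = 114126, giving 3n² − n − 228252 = 0.
So n = (1 + 1655) / 6 = 1656/6 = 276.
Check: 276·(3·276 − 1)/2 = 114126. ✓

276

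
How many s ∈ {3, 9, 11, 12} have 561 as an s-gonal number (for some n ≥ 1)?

2

s = 3: P(3, 33) = 561. ✓
s = 9: P(9, 13) = 559 and P(9, 14) = 651; 561 is not s-gonal.
s = 11: P(11, 11) = 506 and P(11, 12) = 606; 561 is not s-gonal.
s = 12: P(12, 11) = 561. ✓
Hits: s ∈ {3, 12} → 2.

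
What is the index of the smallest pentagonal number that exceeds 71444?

Solve n(3n−1)/2 > 71444 for integer n.
The largest n with value ≤ 71444 is 218 (since 71177 ≤ 71444 < 71832), so the first above is n = 219, value 71832.

219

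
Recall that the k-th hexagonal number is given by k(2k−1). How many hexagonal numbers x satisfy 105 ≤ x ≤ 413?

7

The n-th hexagonal number is n(2n−1).
Smallest index with value ≥ 105: n = 8 (giving 120).
Largest index with value ≤ 413: n = 14 (giving 378).
Indices 8 through 14: 7 terms.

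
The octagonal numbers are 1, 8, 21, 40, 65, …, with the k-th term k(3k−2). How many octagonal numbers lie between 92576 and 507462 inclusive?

The n-th octagonal number is n(3n−2).
Smallest index with value ≥ 92576: n = 176 (giving 92576).
Largest index with value ≤ 507462: n = 411 (giving 505941).
Indices 176 through 411: 236 terms.

236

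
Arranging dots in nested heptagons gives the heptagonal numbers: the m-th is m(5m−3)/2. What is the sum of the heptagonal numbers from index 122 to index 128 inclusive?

Σ i(5i−3)/2 = (5Σi² − 3Σi) / 2 over i = 122..128.
Σi = 8256 − 7381 = 875 and Σi² = 707264 − 597861 = 109403.
(5·109403 − 3·875) / 2 = 544390/2 = 272195.

272195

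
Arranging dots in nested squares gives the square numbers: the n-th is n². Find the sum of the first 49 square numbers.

40425

Σ_{i=1}^{49} i² = 49·50·99/6 = 40425.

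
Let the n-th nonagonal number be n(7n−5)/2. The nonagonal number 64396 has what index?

136

Set n(7n−5)/2 = 64396, giving 7n² − 5n − 128792 = 0.
So n = (5 + 1899) / 14 = 1904/14 = 136.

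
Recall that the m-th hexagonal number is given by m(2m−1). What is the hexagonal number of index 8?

8·(2·8 − 1) = 8·15 = 120.

120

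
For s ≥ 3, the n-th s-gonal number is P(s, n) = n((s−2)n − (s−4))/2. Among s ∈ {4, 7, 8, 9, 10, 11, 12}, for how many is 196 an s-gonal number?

s = 4: P(4, 14) = 196. ✓
s = 7: P(7, 9) = 189 and P(7, 10) = 235; 196 is not s-gonal.
s = 8: P(8, 8) = 176 and P(8, 9) = 225; 196 is not s-gonal.
s = 9: P(9, 7) = 154 and P(9, 8) = 204; 196 is not s-gonal.
s = 10: P(10, 7) = 175 and P(10, 8) = 232; 196 is not s-gonal.
s = 11: P(11, 7) = 196. ✓
s = 12: P(12, 6) = 156 and P(12, 7) = 217; 196 is not s-gonal.
Hits: s ∈ {4, 11} → 2.

2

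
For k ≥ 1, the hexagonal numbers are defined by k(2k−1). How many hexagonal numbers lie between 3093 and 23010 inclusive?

68

The n-th hexagonal number is n(2n−1).
Smallest index with value ≥ 3093: n = 40 (giving 3160).
Largest index with value ≤ 23010: n = 107 (giving 22791).
Indices 40 through 107: 68 terms.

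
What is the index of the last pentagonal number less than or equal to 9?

2

Solve n(3n−1)/2 ≤ 9 for integer n.
n = 2 gives 5 ≤ 9, while n = 3 gives 12 > 9; so the answer is index 2.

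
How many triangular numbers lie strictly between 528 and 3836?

The n-th triangular number is n(n+1)/2.
Smallest index with value > 528: n = 33 (giving 561).
Largest index with value < 3836: n = 87 (giving 3828).
Indices 33 through 87: 55 terms.

55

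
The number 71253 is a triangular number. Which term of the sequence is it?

Set n(n+1)/2 = 71253, giving n² + n − 142506 = 0.
So n = (-1 + 755) / 2 = 754/2 = 377.
Check: 377·378/2 = 71253. ✓

377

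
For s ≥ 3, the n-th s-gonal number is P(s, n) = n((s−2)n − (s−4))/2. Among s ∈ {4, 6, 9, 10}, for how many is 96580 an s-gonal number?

1

s = 4: P(4, 310) = 96100 and P(4, 311) = 96721; 96580 is not s-gonal.
s = 6: P(6, 220) = 96580. ✓
s = 9: P(9, 166) = 96031 and P(9, 167) = 97194; 96580 is not s-gonal.
s = 10: P(10, 155) = 95635 and P(10, 156) = 96876; 96580 is not s-gonal.
Hits: s ∈ {6} → 1.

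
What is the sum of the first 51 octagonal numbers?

133926

Σ i(3i−2) = 3Σi² − 2Σi over i = 1..51.
Σi = 1326 and Σi² = 45526.
3·45526 − 2·1326 = 133926.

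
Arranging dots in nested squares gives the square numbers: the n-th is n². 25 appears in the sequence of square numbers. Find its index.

5

We need n² = 25, so n = √25 = 5.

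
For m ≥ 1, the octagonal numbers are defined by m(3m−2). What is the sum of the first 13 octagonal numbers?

Σ i(3i−2) = 3Σi² − 2Σi over i = 1..13.
Σi = 91 and Σi² = 819.
3·819 − 2·91 = 2275.

2275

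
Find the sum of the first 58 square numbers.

66729

Σ_{i=1}^{58} i² = 58·59·117/6 = 66729.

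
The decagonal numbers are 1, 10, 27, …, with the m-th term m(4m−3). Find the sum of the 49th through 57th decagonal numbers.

99933

Σ i(4i−3) = 4Σi² − 3Σi over i = 49..57.
Σi = 1653 − 1176 = 477 and Σi² = 63365 − 38024 = 25341.
4·25341 − 3·477 = 99933.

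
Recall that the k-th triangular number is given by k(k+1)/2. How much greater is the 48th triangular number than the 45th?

141

48·49/2 = 1176 and 45·46/2 = 1035.
Difference: 1176 − 1035 = 141.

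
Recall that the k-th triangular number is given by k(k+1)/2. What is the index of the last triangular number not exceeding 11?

Solve n(n+1)/2 ≤ 11 for integer n.
n = 4 gives 10 ≤ 11, while n = 5 gives 15 > 11; so the answer is index 4.

4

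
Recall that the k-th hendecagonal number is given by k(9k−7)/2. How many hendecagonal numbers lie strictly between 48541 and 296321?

152

The n-th hendecagonal number is n(9n−7)/2.
Smallest index with value > 48541: n = 105 (giving 49245).
Largest index with value < 296321: n = 256 (giving 294016).
Indices 105 through 256: 152 terms.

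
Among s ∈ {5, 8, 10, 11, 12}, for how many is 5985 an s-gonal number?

2

s = 5: P(5, 63) = 5922 and P(5, 64) = 6112; 5985 is not s-gonal.
s = 8: P(8, 45) = 5985. ✓
s = 10: P(10, 39) = 5967 and P(10, 40) = 6280; 5985 is not s-gonal.
s = 11: P(11, 36) = 5706 and P(11, 37) = 6031; 5985 is not s-gonal.
s = 12: P(12, 35) = 5985. ✓
Hits: s ∈ {8, 12} → 2.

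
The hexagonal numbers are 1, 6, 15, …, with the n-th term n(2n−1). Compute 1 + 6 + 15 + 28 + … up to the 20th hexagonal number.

Σ i(2i−1) = 2Σi² − Σi over i = 1..20.
Σi = 210 and Σi² = 2870.
2·2870 − 1·210 = 5530.

5530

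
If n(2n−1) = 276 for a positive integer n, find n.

Set n(2n−1) = 276, giving 2n² − n − 276 = 0.
The discriminant is 1 + 8·276 = 2209, and √2209 = 47.
So n = (1 + 47) / 4 = 48/4 = 12.

12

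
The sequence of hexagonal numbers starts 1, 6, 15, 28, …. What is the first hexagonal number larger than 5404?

Solve n(2n−1) > 5404 for integer n.
The largest n with value ≤ 5404 is 52 (since 5356 ≤ 5404 < 5565), so the first above is n = 53, value 5565.

5565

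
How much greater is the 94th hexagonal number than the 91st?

1107

94·(2·94 − 1) = 17578 and 91·(2·91 − 1) = 16471.
Difference: 17578 − 16471 = 1107.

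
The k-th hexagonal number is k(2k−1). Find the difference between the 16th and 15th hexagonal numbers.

61

Consecutive hexagonal numbers differ by 4n − 3: here 4·16 − 3 = 61.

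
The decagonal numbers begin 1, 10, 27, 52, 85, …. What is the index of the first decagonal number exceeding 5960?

39

Solve n(4n−3) > 5960 for integer n.
The largest n with value ≤ 5960 is 38 (since 5662 ≤ 5960 < 5967), so the first above is n = 39, value 5967.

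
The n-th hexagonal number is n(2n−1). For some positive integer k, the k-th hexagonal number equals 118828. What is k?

Set n(2n−1) = 118828, giving 2n² − n − 118828 = 0.
The discriminant is 1 + 8·118828 = 950625, and √950625 = 975.
So n = (1 + 975) / 4 = 976/4 = 244.
Check: 244·(2·244 − 1) = 118828. ✓

244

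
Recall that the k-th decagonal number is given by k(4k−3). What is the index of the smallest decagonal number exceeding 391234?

Solve n(4n−3) > 391234 for integer n.
The largest n with value ≤ 391234 is 313 (since 390937 ≤ 391234 < 393442), so the first above is n = 314, value 393442.

314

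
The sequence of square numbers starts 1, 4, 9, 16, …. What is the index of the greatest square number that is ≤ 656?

Solve n² ≤ 656 for integer n.
n = 25 gives 625 ≤ 656, while n = 26 gives 676 > 656; so the answer is index 25.

25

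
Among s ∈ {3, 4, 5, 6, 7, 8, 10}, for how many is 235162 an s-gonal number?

s = 3: P(3, 685) = 234955 and P(3, 686) = 235641; 235162 is not s-gonal.
s = 4: P(4, 484) = 234256 and P(4, 485) = 235225; 235162 is not s-gonal.
s = 5: P(5, 396) = 235026 and P(5, 397) = 236215; 235162 is not s-gonal.
s = 6: P(6, 343) = 234955 and P(6, 344) = 236328; 235162 is not s-gonal.
s = 7: P(7, 307) = 235162. ✓
s = 8: P(8, 280) = 234640 and P(8, 281) = 236321; 235162 is not s-gonal.
s = 10: P(10, 242) = 233530 and P(10, 243) = 235467; 235162 is not s-gonal.
Hits: s ∈ {7} → 1.

1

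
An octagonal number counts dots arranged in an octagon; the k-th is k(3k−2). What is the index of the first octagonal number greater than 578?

Solve n(3n−2) > 578 for integer n.
The largest n with value ≤ 578 is 14 (since 560 ≤ 578 < 645), so the first above is n = 15, value 645.

15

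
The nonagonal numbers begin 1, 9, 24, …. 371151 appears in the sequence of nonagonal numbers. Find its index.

326

Set n(7n−5)/2 = 371151, giving 7n² − 5n − 742302 = 0.
The discriminant is 25 + 56·371151 = 20784481, and √20784481 = 4559.
So n = (5 + 4559) / 14 = 4564/14 = 326.
Check: 326·(7·326 − 5)/2 = 371151. ✓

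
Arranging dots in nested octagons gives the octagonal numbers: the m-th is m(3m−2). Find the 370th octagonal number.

The 370th octagonal number is n(3n−2) with n = 370.
370·(3·370 − 2) = 370·1108 = 409960.

409960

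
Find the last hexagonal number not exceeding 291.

276

Solve n(2n−1) ≤ 291 for integer n.
n = 12 gives 276 ≤ 291, while n = 13 gives 325 > 291; so the answer is 276.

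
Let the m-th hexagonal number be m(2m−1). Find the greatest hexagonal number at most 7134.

6903

Solve n(2n−1) ≤ 7134 for integer n.
n = 59 gives 6903 ≤ 7134, while n = 60 gives 7140 > 7134; so the answer is 6903.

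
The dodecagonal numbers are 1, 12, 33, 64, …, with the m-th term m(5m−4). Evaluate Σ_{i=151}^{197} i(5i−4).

7125388

Σ i(5i−4) = 5Σi² − 4Σi over i = 151..197.
Σi = 19503 − 11325 = 8178 and Σi² = 2567895 − 1136275 = 1431620.
5·1431620 − 4·8178 = 7125388.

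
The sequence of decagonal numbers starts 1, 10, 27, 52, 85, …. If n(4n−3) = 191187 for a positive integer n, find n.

Set n(4n−3) = 191187, giving 4n² − 3n − 191187 = 0.
The discriminant is 9 + 16·191187 = 3059001, and √3059001 = 1749.
So n = (3 + 1749) / 8 = 1752/8 = 219.
Check: 219·(4·219 − 3) = 191187. ✓

219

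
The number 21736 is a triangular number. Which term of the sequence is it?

Set n(n+1)/2 = 21736, giving n² + n − 43472 = 0.
So n = (-1 + 417) / 2 = 416/2 = 208.
Check: 208·209/2 = 21736. ✓

208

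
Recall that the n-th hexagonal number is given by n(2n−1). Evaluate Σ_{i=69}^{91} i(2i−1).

294584

Σ i(2i−1) = 2Σi² − Σi over i = 69..91.
Σi = 4186 − 2346 = 1840 and Σi² = 255346 − 107134 = 148212.
2·148212 − 1·1840 = 294584.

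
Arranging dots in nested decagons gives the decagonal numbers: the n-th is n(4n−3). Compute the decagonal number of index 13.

The 13th decagonal number is n(4n−3) with n = 13.
13·(4·13 − 3) = 13·49 = 637.

637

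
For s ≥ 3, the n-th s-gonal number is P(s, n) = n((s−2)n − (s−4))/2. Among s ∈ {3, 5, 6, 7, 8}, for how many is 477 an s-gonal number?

s = 3: P(3, 30) = 465 and P(3, 31) = 496; 477 is not s-gonal.
s = 5: P(5, 18) = 477. ✓
s = 6: P(6, 15) = 435 and P(6, 16) = 496; 477 is not s-gonal.
s = 7: P(7, 14) = 469 and P(7, 15) = 540; 477 is not s-gonal.
s = 8: P(8, 12) = 408 and P(8, 13) = 481; 477 is not s-gonal.
Hits: s ∈ {5} → 1.

1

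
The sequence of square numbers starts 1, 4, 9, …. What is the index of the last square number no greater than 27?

5

Solve n² ≤ 27 for integer n.
n = 5 gives 25 ≤ 27, while n = 6 gives 36 > 27; so the answer is index 5.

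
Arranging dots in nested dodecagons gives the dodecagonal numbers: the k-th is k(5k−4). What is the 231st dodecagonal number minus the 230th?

Consecutive dodecagonal numbers differ by 10n − 9: here 10·231 − 9 = 2301.

2301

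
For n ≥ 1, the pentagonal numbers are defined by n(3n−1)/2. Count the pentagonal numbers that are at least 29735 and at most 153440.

180

The n-th pentagonal number is n(3n−1)/2.
Smallest index with value ≥ 29735: n = 141 (giving 29751).
Largest index with value ≤ 153440: n = 320 (giving 153440).
Indices 141 through 320: 180 terms.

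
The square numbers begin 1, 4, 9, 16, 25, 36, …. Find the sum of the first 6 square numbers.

91

Σ_{i=1}^{6} i² = 6·7·13/6 = 91.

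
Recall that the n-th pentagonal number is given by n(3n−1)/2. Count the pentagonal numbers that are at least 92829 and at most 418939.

The n-th pentagonal number is n(3n−1)/2.
Smallest index with value ≥ 92829: n = 249 (giving 92877).
Largest index with value ≤ 418939: n = 528 (giving 417912).
Indices 249 through 528: 280 terms.

280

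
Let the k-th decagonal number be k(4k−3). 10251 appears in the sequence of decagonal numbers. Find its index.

Set n(4n−3) = 10251, giving 4n² − 3n − 10251 = 0.
So n = (3 + 405) / 8 = 408/8 = 51.

51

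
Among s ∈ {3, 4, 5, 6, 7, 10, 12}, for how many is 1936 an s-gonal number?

1

s = 3: P(3, 61) = 1891 and P(3, 62) = 1953; 1936 is not s-gonal.
s = 4: P(4, 44) = 1936. ✓
s = 5: P(5, 36) = 1926 and P(5, 37) = 2035; 1936 is not s-gonal.
s = 6: P(6, 31) = 1891 and P(6, 32) = 2016; 1936 is not s-gonal.
s = 7: P(7, 28) = 1918 and P(7, 29) = 2059; 1936 is not s-gonal.
s = 10: P(10, 22) = 1870 and P(10, 23) = 2047; 1936 is not s-gonal.
s = 12: P(12, 20) = 1920 and P(12, 21) = 2121; 1936 is not s-gonal.
Hits: s ∈ {4} → 1.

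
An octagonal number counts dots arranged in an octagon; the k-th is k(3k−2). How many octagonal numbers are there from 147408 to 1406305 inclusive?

The n-th octagonal number is n(3n−2).
Smallest index with value ≥ 147408: n = 222 (giving 147408).
Largest index with value ≤ 1406305: n = 685 (giving 1406305).
Indices 222 through 685: 464 terms.

464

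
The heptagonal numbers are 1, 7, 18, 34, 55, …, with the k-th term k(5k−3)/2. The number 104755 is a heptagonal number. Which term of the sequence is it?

205

Set n(5n−3)/2 = 104755, giving 5n² − 3n − 209510 = 0.
The discriminant is 9 + 40·104755 = 4190209, and √4190209 = 2047.
So n = (3 + 2047) / 10 = 2050/10 = 205.
Check: 205·(5·205 − 3)/2 = 104755. ✓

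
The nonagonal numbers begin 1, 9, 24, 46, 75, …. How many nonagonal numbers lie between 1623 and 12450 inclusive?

The n-th nonagonal number is n(7n−5)/2.
Smallest index with value ≥ 1623: n = 22 (giving 1639).
Largest index with value ≤ 12450: n = 60 (giving 12450).
Indices 22 through 60: 39 terms.

39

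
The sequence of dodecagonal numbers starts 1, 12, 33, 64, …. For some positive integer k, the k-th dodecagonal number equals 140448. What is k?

168

Set n(5n−4) = 140448, giving 5n² − 4n − 140448 = 0.
The discriminant is 16 + 20·140448 = 2808976, and √2808976 = 1676.
So n = (4 + 1676) / 10 = 1680/10 = 168.
Check: 168·(5·168 − 4) = 140448. ✓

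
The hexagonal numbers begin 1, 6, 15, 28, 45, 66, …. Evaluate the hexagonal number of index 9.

9·(2·9 − 1) = 9·17 = 153.

153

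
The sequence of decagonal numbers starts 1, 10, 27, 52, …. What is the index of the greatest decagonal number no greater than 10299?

Solve n(4n−3) ≤ 10299 for integer n.
n = 51 gives 10251 ≤ 10299, while n = 52 gives 10660 > 10299; so the answer is index 51.

51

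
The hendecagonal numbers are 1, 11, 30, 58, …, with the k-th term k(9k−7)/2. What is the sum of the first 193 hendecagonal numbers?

Σ i(9i−7)/2 = (9Σi² − 7Σi) / 2 over i = 1..193.
Σi = 18721 and Σi² = 2415009.
(9·2415009 − 7·18721) / 2 = 21604034/2 = 10802017.

10802017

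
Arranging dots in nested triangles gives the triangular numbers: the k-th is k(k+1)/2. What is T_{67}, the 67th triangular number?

2278

The 67th triangular number is n(n+1)/2 with n = 67.
67·68/2 = 4556/2 = 2278.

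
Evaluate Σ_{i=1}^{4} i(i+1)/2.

Σ i(i+1)/2 = (Σi² + Σi) / 2 over i = 1..4.
Σi = 10 and Σi² = 30.
(1·30 + 1·10) / 2 = 40/2 = 20.

20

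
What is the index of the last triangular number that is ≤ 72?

Solve n(n+1)/2 ≤ 72 for integer n.
n = 11 gives 66 ≤ 72, while n = 12 gives 78 > 72; so the answer is index 11.

11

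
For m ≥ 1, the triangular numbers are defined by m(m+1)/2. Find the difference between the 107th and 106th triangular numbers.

Consecutive triangular numbers differ by n: T_{107} − T_{106} = 107.

107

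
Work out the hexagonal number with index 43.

3655

The 43rd hexagonal number is n(2n−1) with n = 43.
43·(2·43 − 1) = 43·85 = 3655.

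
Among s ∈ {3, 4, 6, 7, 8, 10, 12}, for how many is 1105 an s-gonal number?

s = 3: P(3, 46) = 1081 and P(3, 47) = 1128; 1105 is not s-gonal.
s = 4: P(4, 33) = 1089 and P(4, 34) = 1156; 1105 is not s-gonal.
s = 6: P(6, 23) = 1035 and P(6, 24) = 1128; 1105 is not s-gonal.
s = 7: P(7, 21) = 1071 and P(7, 22) = 1177; 1105 is not s-gonal.
s = 8: P(8, 19) = 1045 and P(8, 20) = 1160; 1105 is not s-gonal.
s = 10: P(10, 17) = 1105. ✓
s = 12: P(12, 15) = 1065 and P(12, 16) = 1216; 1105 is not s-gonal.
Hits: s ∈ {10} → 1.

1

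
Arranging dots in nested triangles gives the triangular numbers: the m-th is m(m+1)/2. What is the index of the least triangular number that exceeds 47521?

Solve n(n+1)/2 > 47521 for integer n.
The largest n with value ≤ 47521 is 307 (since 47278 ≤ 47521 < 47586), so the first above is n = 308, value 47586.

308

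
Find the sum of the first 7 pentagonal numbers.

196

Σ i(3i−1)/2 = (3Σi² − Σi) / 2 over i = 1..7.
Σi = 28 and Σi² = 140.
(3·140 − 1·28) / 2 = 392/2 = 196.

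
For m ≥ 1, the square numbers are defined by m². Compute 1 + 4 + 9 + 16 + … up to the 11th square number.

506

Σ_{i=1}^{11} i² = 11·12·23/6 = 506.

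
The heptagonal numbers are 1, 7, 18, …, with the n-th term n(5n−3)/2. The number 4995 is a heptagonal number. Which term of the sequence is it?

45

Set n(5n−3)/2 = 4995, giving 5n² − 3n − 9990 = 0.
So n = (3 + 447) / 10 = 450/10 = 45.
Check: 45·(5·45 − 3)/2 = 4995. ✓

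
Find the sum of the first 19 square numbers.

Σ_{i=1}^{19} i² = 19·20·39/6 = 2470.

2470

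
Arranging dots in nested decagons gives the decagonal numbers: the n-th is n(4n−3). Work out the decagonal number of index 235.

220195

235·(4·235 − 3) = 235·937 = 220195.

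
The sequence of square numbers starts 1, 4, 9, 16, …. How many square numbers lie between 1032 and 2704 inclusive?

20

The n-th square number is n².
Smallest index with value ≥ 1032: n = 33 (giving 1089).
Largest index with value ≤ 2704: n = 52 (giving 2704).
Indices 33 through 52: 20 terms.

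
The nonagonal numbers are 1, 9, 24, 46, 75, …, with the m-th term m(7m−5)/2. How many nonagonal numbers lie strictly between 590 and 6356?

The n-th nonagonal number is n(7n−5)/2.
Smallest index with value > 590: n = 14 (giving 651).
Largest index with value < 6356: n = 42 (giving 6069).
Indices 14 through 42: 29 terms.

29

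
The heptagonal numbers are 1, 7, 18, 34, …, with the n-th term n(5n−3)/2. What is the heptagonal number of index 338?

The 338th heptagonal number is n(5n−3)/2 with n = 338.
338·(5·338 − 3)/2 = 338·1687/2 = 285103.

285103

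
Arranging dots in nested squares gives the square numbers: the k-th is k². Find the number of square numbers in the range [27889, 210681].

The n-th square number is n².
Smallest index with value ≥ 27889: n = 167 (giving 27889).
Largest index with value ≤ 210681: n = 459 (giving 210681).
Indices 167 through 459: 293 terms.

293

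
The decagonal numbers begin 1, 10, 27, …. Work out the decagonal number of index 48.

48·(4·48 − 3) = 48·189 = 9072.

9072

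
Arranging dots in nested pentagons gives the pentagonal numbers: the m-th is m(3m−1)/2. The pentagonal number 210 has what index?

12

Set n(3n−1)/2 = 210, giving 3n² − n − 420 = 0.
The discriminant is 1 + 24·210 = 5041, and √5041 = 71.
So n = (1 + 71) / 6 = 72/6 = 12.
Check: 12·(3·12 − 1)/2 = 210. ✓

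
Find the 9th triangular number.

45

The 9th triangular number is n(n+1)/2 with n = 9.
9·10/2 = 90/2 = 45.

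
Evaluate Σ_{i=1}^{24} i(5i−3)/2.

11800

Σ i(5i−3)/2 = (5Σi² − 3Σi) / 2 over i = 1..24.
Σi = 300 and Σi² = 4900.
(5·4900 − 3·300) / 2 = 23600/2 = 11800.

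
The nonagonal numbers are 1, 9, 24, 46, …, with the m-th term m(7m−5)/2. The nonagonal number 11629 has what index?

Set n(7n−5)/2 = 11629, giving 7n² − 5n − 23258 = 0.
The discriminant is 25 + 56·11629 = 651249, and √651249 = 807.
So n = (5 + 807) / 14 = 812/14 = 58.

58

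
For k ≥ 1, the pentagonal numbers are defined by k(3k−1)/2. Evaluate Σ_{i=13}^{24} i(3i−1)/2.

Σ i(3i−1)/2 = (3Σi² − Σi) / 2 over i = 13..24.
Σi = 300 − 78 = 222 and Σi² = 4900 − 650 = 4250.
(3·4250 − 1·222) / 2 = 12528/2 = 6264.

6264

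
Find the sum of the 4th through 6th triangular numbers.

46

Σ i(i+1)/2 = (Σi² + Σi) / 2 over i = 4..6.
Σi = 21 − 6 = 15 and Σi² = 91 − 14 = 77.
(1·77 + 1·15) / 2 = 92/2 = 46.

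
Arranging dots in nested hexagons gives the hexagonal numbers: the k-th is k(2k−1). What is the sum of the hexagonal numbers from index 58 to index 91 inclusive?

381429

Σ i(2i−1) = 2Σi² − Σi over i = 58..91.
Σi = 4186 − 1653 = 2533 and Σi² = 255346 − 63365 = 191981.
2·191981 − 1·2533 = 381429.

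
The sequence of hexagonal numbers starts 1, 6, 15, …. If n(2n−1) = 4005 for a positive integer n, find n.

45

Set n(2n−1) = 4005, giving 2n² − n − 4005 = 0.
The discriminant is 1 + 8·4005 = 32041, and √32041 = 179.
So n = (1 + 179) / 4 = 180/4 = 45.
Check: 45·(2·45 − 1) = 4005. ✓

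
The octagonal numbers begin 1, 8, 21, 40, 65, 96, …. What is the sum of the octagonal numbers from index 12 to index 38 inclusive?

Σ i(3i−2) = 3Σi² − 2Σi over i = 12..38.
Σi = 741 − 66 = 675 and Σi² = 19019 − 506 = 18513.
3·18513 − 2·675 = 54189.

54189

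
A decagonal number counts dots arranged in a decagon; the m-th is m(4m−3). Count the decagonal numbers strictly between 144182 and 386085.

121

The n-th decagonal number is n(4n−3).
Smallest index with value > 144182: n = 191 (giving 145351).
Largest index with value < 386085: n = 311 (giving 385951).
Indices 191 through 311: 121 terms.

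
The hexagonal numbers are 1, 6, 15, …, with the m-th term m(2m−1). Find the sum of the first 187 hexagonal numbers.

Σ i(2i−1) = 2Σi² − Σi over i = 1..187.
Σi = 17578 and Σi² = 2197250.
2·2197250 − 1·17578 = 4376922.

4376922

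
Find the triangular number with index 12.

78

The 12th triangular number is n(n+1)/2 with n = 12.
12·13/2 = 156/2 = 78.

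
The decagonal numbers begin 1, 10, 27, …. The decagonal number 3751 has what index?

Set n(4n−3) = 3751, giving 4n² − 3n − 3751 = 0.
The discriminant is 9 + 16·3751 = 60025, and √60025 = 245.
So n = (3 + 245) / 8 = 248/8 = 31.

31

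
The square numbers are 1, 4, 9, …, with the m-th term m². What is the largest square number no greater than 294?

Solve n² ≤ 294 for integer n.
n = 17 gives 289 ≤ 294, while n = 18 gives 324 > 294; so the answer is 289.

289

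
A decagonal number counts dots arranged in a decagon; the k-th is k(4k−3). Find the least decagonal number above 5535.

5662

Solve n(4n−3) > 5535 for integer n.
The largest n with value ≤ 5535 is 37 (since 5365 ≤ 5535 < 5662), so the first above is n = 38, value 5662.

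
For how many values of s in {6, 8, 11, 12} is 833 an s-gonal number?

s = 6: P(6, 20) = 780 and P(6, 21) = 861; 833 is not s-gonal.
s = 8: P(8, 17) = 833. ✓
s = 11: P(11, 14) = 833. ✓
s = 12: P(12, 13) = 793 and P(12, 14) = 924; 833 is not s-gonal.
Hits: s ∈ {8, 11} → 2.

2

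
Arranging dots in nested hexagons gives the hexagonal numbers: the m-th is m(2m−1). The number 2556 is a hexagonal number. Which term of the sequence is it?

Set n(2n−1) = 2556, giving 2n² − n − 2556 = 0.
So n = (1 + 143) / 4 = 144/4 = 36.

36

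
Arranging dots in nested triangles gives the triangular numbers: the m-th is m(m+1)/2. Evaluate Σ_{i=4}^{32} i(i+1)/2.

Σ i(i+1)/2 = (Σi² + Σi) / 2 over i = 4..32.
Σi = 528 − 6 = 522 and Σi² = 11440 − 14 = 11426.
(1·11426 + 1·522) / 2 = 11948/2 = 5974.

5974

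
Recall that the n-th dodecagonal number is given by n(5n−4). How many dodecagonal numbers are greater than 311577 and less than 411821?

The n-th dodecagonal number is n(5n−4).
Smallest index with value > 311577: n = 251 (giving 314001).
Largest index with value < 411821: n = 287 (giving 410697).
Indices 251 through 287: 37 terms.

37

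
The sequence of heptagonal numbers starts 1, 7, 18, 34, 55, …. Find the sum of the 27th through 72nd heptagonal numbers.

298632

Σ i(5i−3)/2 = (5Σi² − 3Σi) / 2 over i = 27..72.
Σi = 2628 − 351 = 2277 and Σi² = 127020 − 6201 = 120819.
(5·120819 − 3·2277) / 2 = 597264/2 = 298632.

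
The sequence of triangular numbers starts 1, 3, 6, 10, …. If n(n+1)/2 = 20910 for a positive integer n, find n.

204

Set n(n+1)/2 = 20910, giving n² + n − 41820 = 0.
The discriminant is 1 + 8·20910 = 167281, and √167281 = 409.
So n = (-1 + 409) / 2 = 408/2 = 204.
Check: 204·205/2 = 20910. ✓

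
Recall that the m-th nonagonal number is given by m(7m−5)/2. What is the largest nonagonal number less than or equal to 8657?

8625

Solve n(7n−5)/2 ≤ 8657 for integer n.
n = 50 gives 8625 ≤ 8657, while n = 51 gives 8976 > 8657; so the answer is 8625.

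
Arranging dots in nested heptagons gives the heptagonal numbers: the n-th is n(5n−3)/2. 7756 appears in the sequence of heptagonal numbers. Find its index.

56

Set n(5n−3)/2 = 7756, giving 5n² − 3n − 15512 = 0.
The discriminant is 9 + 40·7756 = 310249, and √310249 = 557.
So n = (3 + 557) / 10 = 560/10 = 56.
Check: 56·(5·56 − 3)/2 = 7756. ✓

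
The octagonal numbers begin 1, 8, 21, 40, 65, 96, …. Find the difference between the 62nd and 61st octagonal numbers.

Consecutive octagonal numbers differ by 6n − 5: here 6·62 − 5 = 367.

367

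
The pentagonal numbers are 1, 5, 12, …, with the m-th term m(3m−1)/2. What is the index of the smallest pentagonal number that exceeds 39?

Solve n(3n−1)/2 > 39 for integer n.
The largest n with value ≤ 39 is 5 (since 35 ≤ 39 < 51), so the first above is n = 6, value 51.

6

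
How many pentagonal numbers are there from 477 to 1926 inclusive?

19

The n-th pentagonal number is n(3n−1)/2.
Smallest index with value ≥ 477: n = 18 (giving 477).
Largest index with value ≤ 1926: n = 36 (giving 1926).
Indices 18 through 36: 19 terms.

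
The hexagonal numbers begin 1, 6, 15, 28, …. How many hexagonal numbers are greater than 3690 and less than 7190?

The n-th hexagonal number is n(2n−1).
Smallest index with value > 3690: n = 44 (giving 3828).
Largest index with value < 7190: n = 60 (giving 7140).
Indices 44 through 60: 17 terms.

17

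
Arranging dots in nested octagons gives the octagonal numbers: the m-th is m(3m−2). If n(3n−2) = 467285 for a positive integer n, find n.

Set n(3n−2) = 467285, giving 3n² − 2n − 467285 = 0.
The discriminant is 4 + 12·467285 = 5607424, and √5607424 = 2368.
So n = (2 + 2368) / 6 = 2370/6 = 395.
Check: 395·(3·395 − 2) = 467285. ✓

395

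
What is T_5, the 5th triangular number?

15

5·6/2 = 30/2 = 15.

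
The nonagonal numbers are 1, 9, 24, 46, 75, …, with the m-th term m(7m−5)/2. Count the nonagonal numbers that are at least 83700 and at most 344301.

160

The n-th nonagonal number is n(7n−5)/2.
Smallest index with value ≥ 83700: n = 155 (giving 83700).
Largest index with value ≤ 344301: n = 314 (giving 344301).
Indices 155 through 314: 160 terms.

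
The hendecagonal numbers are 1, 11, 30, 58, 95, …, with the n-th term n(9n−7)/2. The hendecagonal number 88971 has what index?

Set n(9n−7)/2 = 88971, giving 9n² − 7n − 177942 = 0.
The discriminant is 49 + 72·88971 = 6405961, and √6405961 = 2531.
So n = (7 + 2531) / 18 = 2538/18 = 141.

141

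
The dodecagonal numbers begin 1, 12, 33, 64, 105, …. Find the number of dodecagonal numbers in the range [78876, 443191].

173

The n-th dodecagonal number is n(5n−4).
Smallest index with value ≥ 78876: n = 126 (giving 78876).
Largest index with value ≤ 443191: n = 298 (giving 442828).
Indices 126 through 298: 173 terms.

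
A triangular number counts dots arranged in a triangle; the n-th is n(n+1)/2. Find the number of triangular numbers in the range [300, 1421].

The n-th triangular number is n(n+1)/2.
Smallest index with value ≥ 300: n = 24 (giving 300).
Largest index with value ≤ 1421: n = 52 (giving 1378).
Indices 24 through 52: 29 terms.

29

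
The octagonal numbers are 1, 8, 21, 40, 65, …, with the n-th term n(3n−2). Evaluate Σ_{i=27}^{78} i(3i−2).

Σ i(3i−2) = 3Σi² − 2Σi over i = 27..78.
Σi = 3081 − 351 = 2730 and Σi² = 161239 − 6201 = 155038.
3·155038 − 2·2730 = 459654.

459654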